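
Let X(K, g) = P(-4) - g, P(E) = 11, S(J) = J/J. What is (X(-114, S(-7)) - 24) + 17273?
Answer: 17259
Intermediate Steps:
S(J) = 1
X(K, g) = 11 - g
(X(-114, S(-7)) - 24) + 17273 = ((11 - 1*1) - 24) + 17273 = ((11 - 1) - 24) + 17273 = (10 - 24) + 17273 = -14 + 17273 = 17259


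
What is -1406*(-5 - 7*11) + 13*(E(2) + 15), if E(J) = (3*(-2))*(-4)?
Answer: 115799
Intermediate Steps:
E(J) = 24 (E(J) = -6*(-4) = 24)
-1406*(-5 - 7*11) + 13*(E(2) + 15) = -1406*(-5 - 7*11) + 13*(24 + 15) = -1406*(-5 - 77) + 13*39 = -1406*(-82) + 507 = 115292 + 507 = 115799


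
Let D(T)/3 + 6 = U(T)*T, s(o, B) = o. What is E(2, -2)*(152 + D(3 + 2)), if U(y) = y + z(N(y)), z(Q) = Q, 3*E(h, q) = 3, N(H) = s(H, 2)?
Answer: 284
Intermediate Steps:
N(H) = H
E(h, q) = 1 (E(h, q) = (⅓)*3 = 1)
U(y) = 2*y (U(y) = y + y = 2*y)
D(T) = -18 + 6*T² (D(T) = -18 + 3*((2*T)*T) = -18 + 3*(2*T²) = -18 + 6*T²)
E(2, -2)*(152 + D(3 + 2)) = 1*(152 + (-18 + 6*(3 + 2)²)) = 1*(152 + (-18 + 6*5²)) = 1*(152 + (-18 + 6*25)) = 1*(152 + (-18 + 150)) = 1*(152 + 132) = 1*284 = 284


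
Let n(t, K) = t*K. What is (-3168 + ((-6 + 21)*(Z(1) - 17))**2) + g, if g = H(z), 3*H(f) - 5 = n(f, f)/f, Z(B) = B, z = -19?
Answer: 163282/3 ≈ 54427.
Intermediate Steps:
n(t, K) = K*t
H(f) = 5/3 + f/3 (H(f) = 5/3 + ((f*f)/f)/3 = 5/3 + (f**2/f)/3 = 5/3 + f/3)
g = -14/3 (g = 5/3 + (1/3)*(-19) = 5/3 - 19/3 = -14/3 ≈ -4.6667)
(-3168 + ((-6 + 21)*(Z(1) - 17))**2) + g = (-3168 + ((-6 + 21)*(1 - 17))**2) - 14/3 = (-3168 + (15*(-16))**2) - 14/3 = (-3168 + (-240)**2) - 14/3 = (-3168 + 57600) - 14/3 = 54432 - 14/3 = 163282/3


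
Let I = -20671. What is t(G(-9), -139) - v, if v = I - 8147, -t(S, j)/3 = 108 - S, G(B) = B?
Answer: 28467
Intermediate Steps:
t(S, j) = -324 + 3*S (t(S, j) = -3*(108 - S) = -324 + 3*S)
v = -28818 (v = -20671 - 8147 = -28818)
t(G(-9), -139) - v = (-324 + 3*(-9)) - 1*(-28818) = (-324 - 27) + 28818 = -351 + 28818 = 28467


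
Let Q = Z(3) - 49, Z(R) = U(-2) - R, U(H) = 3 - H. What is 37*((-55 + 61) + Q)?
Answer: -1517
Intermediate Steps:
Z(R) = 5 - R (Z(R) = (3 - 1*(-2)) - R = (3 + 2) - R = 5 - R)
Q = -47 (Q = (5 - 1*3) - 49 = (5 - 3) - 49 = 2 - 49 = -47)
37*((-55 + 61) + Q) = 37*((-55 + 61) - 47) = 37*(6 - 47) = 37*(-41) = -1517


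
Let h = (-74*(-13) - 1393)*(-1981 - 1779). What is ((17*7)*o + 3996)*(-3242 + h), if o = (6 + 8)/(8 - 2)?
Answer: 6911878026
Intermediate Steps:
o = 7/3 (o = 14/6 = 14*(1/6) = 7/3 ≈ 2.3333)
h = 1620560 (h = (962 - 1393)*(-3760) = -431*(-3760) = 1620560)
((17*7)*o + 3996)*(-3242 + h) = ((17*7)*(7/3) + 3996)*(-3242 + 1620560) = (119*(7/3) + 3996)*1617318 = (833/3 + 3996)*1617318 = (12821/3)*1617318 = 6911878026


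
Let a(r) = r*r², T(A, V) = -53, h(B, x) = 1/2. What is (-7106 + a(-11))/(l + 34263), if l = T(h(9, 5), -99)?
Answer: -767/3110 ≈ -0.24662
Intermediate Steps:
h(B, x) = ½
l = -53
a(r) = r³
(-7106 + a(-11))/(l + 34263) = (-7106 + (-11)³)/(-53 + 34263) = (-7106 - 1331)/34210 = -8437*1/34210 = -767/3110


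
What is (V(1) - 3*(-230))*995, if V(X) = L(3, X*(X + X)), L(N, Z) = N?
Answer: 689535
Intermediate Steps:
V(X) = 3
(V(1) - 3*(-230))*995 = (3 - 3*(-230))*995 = (3 + 690)*995 = 693*995 = 689535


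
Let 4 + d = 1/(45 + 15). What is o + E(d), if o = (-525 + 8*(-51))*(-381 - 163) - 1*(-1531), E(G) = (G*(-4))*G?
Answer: 458117579/900 ≈ 5.0902e+5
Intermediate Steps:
d = -239/60 (d = -4 + 1/(45 + 15) = -4 + 1/60 = -239/60 ≈ -3.9833)
E(G) = -4*G² (E(G) = (-4*G)*G = -4*G²)
o = 509083 (o = (-525 - 408)*(-544) + 1531 = -933*(-544) + 1531 = 507552 + 1531 = 509083)
o + E(d) = 509083 - 4*(-239/60)² = 509083 - 4*57121/3600 = 509083 - 57121/900 = 458117579/900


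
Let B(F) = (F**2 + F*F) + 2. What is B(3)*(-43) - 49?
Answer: -909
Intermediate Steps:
B(F) = 2 + 2*F**2 (B(F) = (F**2 + F**2) + 2 = 2*F**2 + 2 = 2 + 2*F**2)
B(3)*(-43) - 49 = (2 + 2*3**2)*(-43) - 49 = (2 + 2*9)*(-43) - 49 = (2 + 18)*(-43) - 49 = 20*(-43) - 49 = -860 - 49 = -909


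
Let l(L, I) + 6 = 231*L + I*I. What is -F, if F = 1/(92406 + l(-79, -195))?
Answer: -1/112176 ≈ -8.9146e-6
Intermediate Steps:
l(L, I) = -6 + I² + 231*L (l(L, I) = -6 + (231*L + I*I) = -6 + (231*L + I²) = -6 + (I² + 231*L) = -6 + I² + 231*L)
F = 1/112176 (F = 1/(92406 + (-6 + (-195)² + 231*(-79))) = 1/(92406 + (-6 + 38025 - 18249)) = 1/(92406 + 19770) = 1/112176 ≈ 8.9146e-6)
-F = -1*1/112176 = -1/112176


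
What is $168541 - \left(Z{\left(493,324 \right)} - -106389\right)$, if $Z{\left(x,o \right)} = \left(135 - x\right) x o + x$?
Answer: $57245715$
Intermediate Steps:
$Z{\left(x,o \right)} = x + o x \left(135 - x\right)$ ($Z{\left(x,o \right)} = x \left(135 - x\right) o + x = o x \left(135 - x\right) + x = x + o x \left(135 - x\right)$)
$168541 - \left(Z{\left(493,324 \right)} - -106389\right) = 168541 - \left(493 \left(1 + 135 \cdot 324 - 324 \cdot 493\right) - -106389\right) = 168541 - \left(493 \left(1 + 43740 - 159732\right) + 106389\right) = 168541 - \left(493 \left(-115991\right) + 106389\right) = 168541 - \left(-57183563 + 106389\right) = 168541 - -57077174 = 168541 + 57077174 = 57245715$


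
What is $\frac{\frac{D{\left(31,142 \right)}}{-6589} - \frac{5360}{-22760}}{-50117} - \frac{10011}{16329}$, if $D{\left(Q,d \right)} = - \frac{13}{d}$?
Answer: $- \frac{89035811248516265}{145225713515428282} \approx -0.61309$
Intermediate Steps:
$\frac{\frac{D{\left(31,142 \right)}}{-6589} - \frac{5360}{-22760}}{-50117} - \frac{10011}{16329} = \frac{\frac{\left(-13\right) \frac{1}{142}}{-6589} - \frac{5360}{-22760}}{-50117} - \frac{10011}{16329} = \left(\left(-13\right) \frac{1}{142} \left(- \frac{1}{6589}\right) - - \frac{134}{569}\right) \left(- \frac{1}{50117}\right) - \frac{3337}{5443} = \left(\left(- \frac{13}{142}\right) \left(- \frac{1}{6589}\right) + \frac{134}{569}\right) \left(- \frac{1}{50117}\right) - \frac{3337}{5443} = \left(\frac{13}{935638} + \frac{134}{569}\right) \left(- \frac{1}{50117}\right) - \frac{3337}{5443} = \frac{125382889}{532378022} \left(- \frac{1}{50117}\right) - \frac{3337}{5443} = - \frac{125382889}{26681189328574} - \frac{3337}{5443} = - \frac{89035811248516265}{145225713515428282}$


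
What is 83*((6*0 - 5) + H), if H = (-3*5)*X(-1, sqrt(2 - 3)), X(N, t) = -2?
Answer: 2075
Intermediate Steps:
H = 30 (H = -3*5*(-2) = -15*(-2) = 30)
83*((6*0 - 5) + H) = 83*((6*0 - 5) + 30) = 83*((0 - 5) + 30) = 83*(-5 + 30) = 83*25 = 2075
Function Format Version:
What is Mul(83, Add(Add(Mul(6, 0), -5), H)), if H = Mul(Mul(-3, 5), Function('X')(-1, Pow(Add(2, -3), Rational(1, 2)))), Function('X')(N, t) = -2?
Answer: 2075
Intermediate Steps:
H = 30 (H = Mul(Mul(-3, 5), -2) = Mul(-15, -2) = 30)
Mul(83, Add(Add(Mul(6, 0), -5), H)) = Mul(83, Add(Add(Mul(6, 0), -5), 30)) = Mul(83, Add(Add(0, -5), 30)) = Mul(83, Add(-5, 30)) = Mul(83, 25) = 2075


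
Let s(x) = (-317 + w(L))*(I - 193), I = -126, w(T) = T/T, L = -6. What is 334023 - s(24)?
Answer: 233219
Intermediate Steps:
w(T) = 1
s(x) = 100804 (s(x) = (-317 + 1)*(-126 - 193) = -316*(-319) = 100804)
334023 - s(24) = 334023 - 1*100804 = 334023 - 100804 = 233219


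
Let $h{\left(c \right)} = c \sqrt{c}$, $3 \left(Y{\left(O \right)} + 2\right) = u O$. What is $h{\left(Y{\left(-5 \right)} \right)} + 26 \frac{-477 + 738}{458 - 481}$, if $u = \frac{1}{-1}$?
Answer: $- \frac{6786}{23} - \frac{i \sqrt{3}}{9} \approx -295.04 - 0.19245 i$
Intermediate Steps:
$u = -1$
$Y{\left(O \right)} = -2 - \frac{O}{3}$ ($Y{\left(O \right)} = -2 + \frac{\left(-1\right) O}{3} = -2 - \frac{O}{3}$)
$h{\left(c \right)} = c^{\frac{3}{2}}$
$h{\left(Y{\left(-5 \right)} \right)} + 26 \frac{-477 + 738}{458 - 481} = \left(-2 - - \frac{5}{3}\right)^{\frac{3}{2}} + 26 \frac{-477 + 738}{458 - 481} = \left(-2 + \frac{5}{3}\right)^{\frac{3}{2}} + 26 \frac{261}{-23} = \left(- \frac{1}{3}\right)^{\frac{3}{2}} + 26 \cdot 261 \left(- \frac{1}{23}\right) = - \frac{i \sqrt{3}}{9} + 26 \left(- \frac{261}{23}\right) = - \frac{i \sqrt{3}}{9} - \frac{6786}{23} = - \frac{6786}{23} - \frac{i \sqrt{3}}{9}$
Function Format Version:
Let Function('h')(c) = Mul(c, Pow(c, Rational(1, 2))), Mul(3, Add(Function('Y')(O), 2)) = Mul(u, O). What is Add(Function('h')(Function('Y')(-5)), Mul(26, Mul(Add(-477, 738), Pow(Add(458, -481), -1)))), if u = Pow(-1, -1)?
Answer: Add(Rational(-6786, 23), Mul(Rational(-1, 9), I, Pow(3, Rational(1, 2)))) ≈ Add(-295.04, Mul(-0.19245, I))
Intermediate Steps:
u = -1
Function('Y')(O) = Add(-2, Mul(Rational(-1, 3), O)) (Function('Y')(O) = Add(-2, Mul(Rational(1, 3), Mul(-1, O))) = Add(-2, Mul(Rational(-1, 3), O)))
Function('h')(c) = Pow(c, Rational(3, 2))
Add(Function('h')(Function('Y')(-5)), Mul(26, Mul(Add(-477, 738), Pow(Add(458, -481), -1)))) = Add(Pow(Add(-2, Mul(Rational(-1, 3), -5)), Rational(3, 2)), Mul(26, Mul(Add(-477, 738), Pow(Add(458, -481), -1)))) = Add(Pow(Add(-2, Rational(5, 3)), Rational(3, 2)), Mul(26, Mul(261, Pow(-23, -1)))) = Add(Pow(Rational(-1, 3), Rational(3, 2)), Mul(26, Mul(261, Rational(-1, 23)))) = Add(Mul(Rational(-1, 9), I, Pow(3, Rational(1, 2))), Mul(26, Rational(-261, 23))) = Add(Mul(Rational(-1, 9), I, Pow(3, Rational(1, 2))), Rational(-6786, 23)) = Add(Rational(-6786, 23), Mul(Rational(-1, 9), I, Pow(3, Rational(1, 2))))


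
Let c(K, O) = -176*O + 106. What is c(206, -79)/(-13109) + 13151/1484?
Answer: 151605619/19453756 ≈ 7.7931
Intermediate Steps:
c(K, O) = 106 - 176*O
c(206, -79)/(-13109) + 13151/1484 = (106 - 176*(-79))/(-13109) + 13151/1484 = (106 + 13904)*(-1/13109) + 13151*(1/1484) = 14010*(-1/13109) + 13151/1484 = -14010/13109 + 13151/1484 = 151605619/19453756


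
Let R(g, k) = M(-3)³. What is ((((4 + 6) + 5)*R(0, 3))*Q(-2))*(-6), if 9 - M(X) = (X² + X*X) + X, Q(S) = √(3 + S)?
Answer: 19440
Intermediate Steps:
M(X) = 9 - X - 2*X² (M(X) = 9 - ((X² + X*X) + X) = 9 - ((X² + X²) + X) = 9 - (2*X² + X) = 9 - (X + 2*X²) = 9 + (-X - 2*X²) = 9 - X - 2*X²)
R(g, k) = -216 (R(g, k) = (9 - 1*(-3) - 2*(-3)²)³ = (9 + 3 - 2*9)³ = (9 + 3 - 18)³ = (-6)³ = -216)
((((4 + 6) + 5)*R(0, 3))*Q(-2))*(-6) = ((((4 + 6) + 5)*(-216))*√(3 - 2))*(-6) = (((10 + 5)*(-216))*√1)*(-6) = ((15*(-216))*1)*(-6) = -3240*1*(-6) = -3240*(-6) = 19440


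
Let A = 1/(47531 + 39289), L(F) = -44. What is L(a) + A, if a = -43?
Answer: -3820079/86820 ≈ -44.000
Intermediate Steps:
A = 1/86820 ≈ 1.1518e-5
L(a) + A = -44 + 1/86820 = -3820079/86820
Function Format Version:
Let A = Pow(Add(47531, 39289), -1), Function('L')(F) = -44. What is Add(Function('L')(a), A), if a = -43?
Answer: Rational(-3820079, 86820) ≈ -44.000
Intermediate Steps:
A = Rational(1, 86820) (A = Pow(86820, -1) = Rational(1, 86820) ≈ 1.1518e-5)
Add(Function('L')(a), A) = Add(-44, Rational(1, 86820)) = Rational(-3820079, 86820)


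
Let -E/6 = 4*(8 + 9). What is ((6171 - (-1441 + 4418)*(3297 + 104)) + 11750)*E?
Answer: 4123597248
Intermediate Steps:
E = -408 (E = -24*(8 + 9) = -24*17 = -6*68 = -408)
((6171 - (-1441 + 4418)*(3297 + 104)) + 11750)*E = ((6171 - (-1441 + 4418)*(3297 + 104)) + 11750)*(-408) = ((6171 - 2977*3401) + 11750)*(-408) = ((6171 - 1*10124777) + 11750)*(-408) = ((6171 - 10124777) + 11750)*(-408) = (-10118606 + 11750)*(-408) = -10106856*(-408) = 4123597248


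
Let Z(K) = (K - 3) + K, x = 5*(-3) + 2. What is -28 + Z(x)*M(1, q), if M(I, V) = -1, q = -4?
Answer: 1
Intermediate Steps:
x = -13 (x = -15 + 2 = -13)
Z(K) = -3 + 2*K (Z(K) = (-3 + K) + K = -3 + 2*K)
-28 + Z(x)*M(1, q) = -28 + (-3 + 2*(-13))*(-1) = -28 + (-3 - 26)*(-1) = -28 - 29*(-1) = -28 + 29 = 1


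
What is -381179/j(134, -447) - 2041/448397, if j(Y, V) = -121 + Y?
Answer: -170919546596/5829161 ≈ -29321.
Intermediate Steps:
-381179/j(134, -447) - 2041/448397 = -381179/(-121 + 134) - 2041/448397 = -381179/13 - 2041*1/448397 = -381179*1/13 - 2041/448397 = -381179/13 - 2041/448397 = -170919546596/5829161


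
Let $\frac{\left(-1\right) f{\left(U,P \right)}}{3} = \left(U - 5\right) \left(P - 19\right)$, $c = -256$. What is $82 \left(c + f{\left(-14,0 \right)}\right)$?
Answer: $-109798$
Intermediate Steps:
$f{\left(U,P \right)} = - 3 \left(-19 + P\right) \left(-5 + U\right)$ ($f{\left(U,P \right)} = - 3 \left(U - 5\right) \left(P - 19\right) = - 3 \left(-5 + U\right) \left(-19 + P\right) = - 3 \left(-19 + P\right) \left(-5 + U\right)$)
$82 \left(c + f{\left(-14,0 \right)}\right) = 82 \left(-256 + \left(-285 + 15 \cdot 0 + 57 \left(-14\right) - 0 \left(-14\right)\right)\right) = 82 \left(-256 + \left(-285 + 0 - 798 + 0\right)\right) = 82 \left(-256 - 1083\right) = 82 \left(-1339\right) = -109798$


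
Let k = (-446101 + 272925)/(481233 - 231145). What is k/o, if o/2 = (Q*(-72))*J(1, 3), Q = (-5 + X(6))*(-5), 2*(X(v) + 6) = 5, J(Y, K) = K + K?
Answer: 21647/1147903920 ≈ 1.8858e-5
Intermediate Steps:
J(Y, K) = 2*K
X(v) = -7/2 (X(v) = -6 + (½)*5 = -6 + 5/2 = -7/2)
k = -21647/31261 (k = -173176/250088 = -173176*1/250088 = -21647/31261 ≈ -0.69246)
Q = 85/2 (Q = (-5 - 7/2)*(-5) = -17/2*(-5) = 85/2 ≈ 42.500)
o = -36720 (o = 2*(((85/2)*(-72))*(2*3)) = 2*(-3060*6) = 2*(-18360) = -36720)
k/o = -21647/31261/(-36720) = -21647/31261*(-1/36720) = 21647/1147903920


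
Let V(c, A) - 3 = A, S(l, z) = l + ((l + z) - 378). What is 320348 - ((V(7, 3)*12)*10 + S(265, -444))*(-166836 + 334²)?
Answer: 23980188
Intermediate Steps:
S(l, z) = -378 + z + 2*l (S(l, z) = l + (-378 + l + z) = -378 + z + 2*l)
V(c, A) = 3 + A
320348 - ((V(7, 3)*12)*10 + S(265, -444))*(-166836 + 334²) = 320348 - (((3 + 3)*12)*10 + (-378 - 444 + 2*265))*(-166836 + 334²) = 320348 - ((6*12)*10 + (-378 - 444 + 530))*(-166836 + 111556) = 320348 - (72*10 - 292)*(-55280) = 320348 - (720 - 292)*(-55280) = 320348 - 428*(-55280) = 320348 - 1*(-23659840) = 320348 + 23659840 = 23980188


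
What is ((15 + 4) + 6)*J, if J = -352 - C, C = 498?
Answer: -21250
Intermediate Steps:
J = -850 (J = -352 - 1*498 = -352 - 498 = -850)
((15 + 4) + 6)*J = ((15 + 4) + 6)*(-850) = (19 + 6)*(-850) = 25*(-850) = -21250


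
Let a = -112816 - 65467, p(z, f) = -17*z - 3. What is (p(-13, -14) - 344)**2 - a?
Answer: 194159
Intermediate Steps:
p(z, f) = -3 - 17*z
a = -178283
(p(-13, -14) - 344)**2 - a = ((-3 - 17*(-13)) - 344)**2 - 1*(-178283) = ((-3 + 221) - 344)**2 + 178283 = (218 - 344)**2 + 178283 = (-126)**2 + 178283 = 15876 + 178283 = 194159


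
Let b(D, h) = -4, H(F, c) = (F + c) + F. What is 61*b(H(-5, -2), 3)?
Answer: -244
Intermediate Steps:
H(F, c) = c + 2*F
61*b(H(-5, -2), 3) = 61*(-4) = -244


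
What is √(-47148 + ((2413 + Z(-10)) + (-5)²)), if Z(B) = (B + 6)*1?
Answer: I*√44714 ≈ 211.46*I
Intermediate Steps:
Z(B) = 6 + B (Z(B) = (6 + B)*1 = 6 + B)
√(-47148 + ((2413 + Z(-10)) + (-5)²)) = √(-47148 + ((2413 + (6 - 10)) + (-5)²)) = √(-47148 + ((2413 - 4) + 25)) = √(-47148 + (2409 + 25)) = √(-47148 + 2434) = √(-44714) = I*√44714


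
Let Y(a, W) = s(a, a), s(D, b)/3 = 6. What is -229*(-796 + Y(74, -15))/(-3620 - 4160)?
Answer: -229/10 ≈ -22.900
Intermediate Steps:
s(D, b) = 18 (s(D, b) = 3*6 = 18)
Y(a, W) = 18
-229*(-796 + Y(74, -15))/(-3620 - 4160) = -229*(-796 + 18)/(-3620 - 4160) = -(-178162)/(-7780) = -(-178162)*(-1)/7780 = -229*⅒ = -229/10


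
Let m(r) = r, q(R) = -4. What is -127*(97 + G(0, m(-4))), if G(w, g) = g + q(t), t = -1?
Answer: -11303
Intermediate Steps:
G(w, g) = -4 + g (G(w, g) = g - 4 = -4 + g)
-127*(97 + G(0, m(-4))) = -127*(97 + (-4 - 4)) = -127*(97 - 8) = -127*89 = -11303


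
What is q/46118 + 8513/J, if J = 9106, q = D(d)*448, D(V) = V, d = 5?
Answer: 206499987/209975254 ≈ 0.98345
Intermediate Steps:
q = 2240 (q = 5*448 = 2240)
q/46118 + 8513/J = 2240/46118 + 8513/9106 = 2240*(1/46118) + 8513*(1/9106) = 1120/23059 + 8513/9106 = 206499987/209975254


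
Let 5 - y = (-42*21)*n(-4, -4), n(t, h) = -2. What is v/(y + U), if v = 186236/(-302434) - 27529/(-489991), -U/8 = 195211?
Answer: 41464129145/115843557071625009 ≈ 3.5793e-7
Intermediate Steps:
U = -1561688 (U = -8*195211 = -1561688)
y = -1759 (y = 5 - (-42*21)*(-2) = 5 - (-882)*(-2) = 5 - 1*1764 = 5 - 1764 = -1759)
v = -41464129145/74094969047 (v = 186236*(-1/302434) - 27529*(-1/489991) = -93118/151217 + 27529/489991 = -41464129145/74094969047 ≈ -0.55961)
v/(y + U) = -41464129145/(74094969047*(-1759 - 1561688)) = -41464129145/74094969047/(-1563447) = -41464129145/74094969047*(-1/1563447) = 41464129145/115843557071625009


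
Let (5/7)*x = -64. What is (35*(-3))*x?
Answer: 9408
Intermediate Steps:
x = -448/5 (x = (7/5)*(-64) = -448/5 ≈ -89.600)
(35*(-3))*x = (35*(-3))*(-448/5) = -105*(-448/5) = 9408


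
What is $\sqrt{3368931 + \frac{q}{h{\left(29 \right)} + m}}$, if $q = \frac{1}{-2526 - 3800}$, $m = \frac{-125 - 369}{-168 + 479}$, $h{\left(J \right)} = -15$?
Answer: $\frac{\sqrt{3588240527761297495010}}{32635834} \approx 1835.5$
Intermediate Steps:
$m = - \frac{494}{311} \approx -1.5884$
$q = - \frac{1}{6326}$ ($q = \frac{1}{-6326} = - \frac{1}{6326} \approx -0.00015808$)
$\sqrt{3368931 + \frac{q}{h{\left(29 \right)} + m}} = \sqrt{3368931 - \frac{1}{6326 \left(-15 - \frac{494}{311}\right)}} = \sqrt{3368931 - \frac{1}{6326 \left(- \frac{5159}{311}\right)}} = \sqrt{3368931 - - \frac{311}{32635834}} = \sqrt{3368931 + \frac{311}{32635834}} = \sqrt{\frac{109947872873765}{32635834}} = \frac{\sqrt{3588240527761297495010}}{32635834}$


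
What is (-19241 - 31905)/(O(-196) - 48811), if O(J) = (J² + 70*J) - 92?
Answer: 51146/24207 ≈ 2.1129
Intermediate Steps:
O(J) = -92 + J² + 70*J
(-19241 - 31905)/(O(-196) - 48811) = (-19241 - 31905)/((-92 + (-196)² + 70*(-196)) - 48811) = -51146/((-92 + 38416 - 13720) - 48811) = -51146/(24604 - 48811) = -51146/(-24207) = -51146*(-1/24207) = 51146/24207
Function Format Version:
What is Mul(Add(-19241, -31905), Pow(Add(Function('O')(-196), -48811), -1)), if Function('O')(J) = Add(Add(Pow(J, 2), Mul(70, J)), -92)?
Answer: Rational(51146, 24207) ≈ 2.1129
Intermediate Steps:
Function('O')(J) = Add(-92, Pow(J, 2), Mul(70, J))
Mul(Add(-19241, -31905), Pow(Add(Function('O')(-196), -48811), -1)) = Mul(Add(-19241, -31905), Pow(Add(Add(-92, Pow(-196, 2), Mul(70, -196)), -48811), -1)) = Mul(-51146, Pow(Add(Add(-92, 38416, -13720), -48811), -1)) = Mul(-51146, Pow(Add(24604, -48811), -1)) = Mul(-51146, Pow(-24207, -1)) = Mul(-51146, Rational(-1, 24207)) = Rational(51146, 24207)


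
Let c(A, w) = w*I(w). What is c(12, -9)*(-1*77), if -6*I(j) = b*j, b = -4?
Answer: -4158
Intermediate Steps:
I(j) = 2*j/3 (I(j) = -(-2)*j/3 = 2*j/3)
c(A, w) = 2*w**2/3 (c(A, w) = w*(2*w/3) = 2*w**2/3)
c(12, -9)*(-1*77) = ((2/3)*(-9)**2)*(-1*77) = ((2/3)*81)*(-77) = 54*(-77) = -4158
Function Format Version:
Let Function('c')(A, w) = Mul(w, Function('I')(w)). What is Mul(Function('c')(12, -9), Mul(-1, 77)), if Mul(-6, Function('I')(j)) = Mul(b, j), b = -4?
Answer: -4158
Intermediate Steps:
Function('I')(j) = Mul(Rational(2, 3), j) (Function('I')(j) = Mul(Rational(-1, 6), Mul(-4, j)) = Mul(Rational(2, 3), j))
Function('c')(A, w) = Mul(Rational(2, 3), Pow(w, 2)) (Function('c')(A, w) = Mul(w, Mul(Rational(2, 3), w)) = Mul(Rational(2, 3), Pow(w, 2)))
Mul(Function('c')(12, -9), Mul(-1, 77)) = Mul(Mul(Rational(2, 3), Pow(-9, 2)), Mul(-1, 77)) = Mul(Mul(Rational(2, 3), 81), -77) = Mul(54, -77) = -4158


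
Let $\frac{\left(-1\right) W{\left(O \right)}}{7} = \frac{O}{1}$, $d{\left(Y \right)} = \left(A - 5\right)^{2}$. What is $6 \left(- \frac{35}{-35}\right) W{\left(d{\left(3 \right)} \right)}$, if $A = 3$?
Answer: $-168$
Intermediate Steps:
$d{\left(Y \right)} = 4$ ($d{\left(Y \right)} = \left(3 - 5\right)^{2} = \left(-2\right)^{2} = 4$)
$W{\left(O \right)} = - 7 O$ ($W{\left(O \right)} = - 7 \frac{O}{1} = - 7 O 1 = - 7 O$)
$6 \left(- \frac{35}{-35}\right) W{\left(d{\left(3 \right)} \right)} = 6 \left(- \frac{35}{-35}\right) \left(\left(-7\right) 4\right) = 6 \left(\left(-35\right) \left(- \frac{1}{35}\right)\right) \left(-28\right) = 6 \cdot 1 \left(-28\right) = 6 \left(-28\right) = -168$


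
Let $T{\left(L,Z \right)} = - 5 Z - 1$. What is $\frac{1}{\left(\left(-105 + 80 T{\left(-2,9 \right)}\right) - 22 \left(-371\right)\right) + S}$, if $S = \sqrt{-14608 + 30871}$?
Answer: $\frac{1459}{6380622} - \frac{\sqrt{1807}}{6380622} \approx 0.000222$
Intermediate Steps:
$T{\left(L,Z \right)} = -1 - 5 Z$
$S = 3 \sqrt{1807}$ ($S = \sqrt{16263} = 3 \sqrt{1807} \approx 127.53$)
$\frac{1}{\left(\left(-105 + 80 T{\left(-2,9 \right)}\right) - 22 \left(-371\right)\right) + S} = \frac{1}{\left(\left(-105 + 80 \left(-1 - 45\right)\right) - 22 \left(-371\right)\right) + 3 \sqrt{1807}} = \frac{1}{\left(\left(-105 + 80 \left(-1 - 45\right)\right) - -8162\right) + 3 \sqrt{1807}} = \frac{1}{\left(\left(-105 + 80 \left(-46\right)\right) + 8162\right) + 3 \sqrt{1807}} = \frac{1}{\left(\left(-105 - 3680\right) + 8162\right) + 3 \sqrt{1807}} = \frac{1}{\left(-3785 + 8162\right) + 3 \sqrt{1807}} = \frac{1}{4377 + 3 \sqrt{1807}}$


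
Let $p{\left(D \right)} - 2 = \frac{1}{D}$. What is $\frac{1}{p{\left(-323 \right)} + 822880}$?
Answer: $\frac{323}{265790885} \approx 1.2152 \cdot 10^{-6}$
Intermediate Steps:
$p{\left(D \right)} = 2 + \frac{1}{D}$
$\frac{1}{p{\left(-323 \right)} + 822880} = \frac{1}{\left(2 + \frac{1}{-323}\right) + 822880} = \frac{1}{\left(2 - \frac{1}{323}\right) + 822880} = \frac{1}{\frac{645}{323} + 822880} = \frac{1}{\frac{265790885}{323}} = \frac{323}{265790885}$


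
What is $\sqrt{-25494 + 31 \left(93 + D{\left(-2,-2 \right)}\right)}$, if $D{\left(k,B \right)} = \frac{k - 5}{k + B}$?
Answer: $\frac{i \sqrt{90227}}{2} \approx 150.19 i$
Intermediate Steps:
$D{\left(k,B \right)} = \frac{-5 + k}{B + k}$
$\sqrt{-25494 + 31 \left(93 + D{\left(-2,-2 \right)}\right)} = \sqrt{-25494 + 31 \left(93 + \frac{-5 - 2}{-2 - 2}\right)} = \sqrt{-25494 + 31 \left(93 + \frac{1}{-4} \left(-7\right)\right)} = \sqrt{-25494 + 31 \left(93 - - \frac{7}{4}\right)} = \sqrt{-25494 + 31 \left(93 + \frac{7}{4}\right)} = \sqrt{-25494 + 31 \cdot \frac{379}{4}} = \sqrt{-25494 + \frac{11749}{4}} = \sqrt{- \frac{90227}{4}} = \frac{i \sqrt{90227}}{2}$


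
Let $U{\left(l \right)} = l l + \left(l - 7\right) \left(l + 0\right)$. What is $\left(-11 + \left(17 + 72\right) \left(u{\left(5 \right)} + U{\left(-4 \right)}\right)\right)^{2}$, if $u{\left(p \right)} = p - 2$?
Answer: $31315216$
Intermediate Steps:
$u{\left(p \right)} = -2 + p$
$U{\left(l \right)} = l^{2} + l \left(-7 + l\right)$ ($U{\left(l \right)} = l^{2} + \left(-7 + l\right) l = l^{2} + l \left(-7 + l\right)$)
$\left(-11 + \left(17 + 72\right) \left(u{\left(5 \right)} + U{\left(-4 \right)}\right)\right)^{2} = \left(-11 + \left(17 + 72\right) \left(\left(-2 + 5\right) - 4 \left(-7 + 2 \left(-4\right)\right)\right)\right)^{2} = \left(-11 + 89 \left(3 - 4 \left(-7 - 8\right)\right)\right)^{2} = \left(-11 + 89 \left(3 - -60\right)\right)^{2} = \left(-11 + 89 \left(3 + 60\right)\right)^{2} = \left(-11 + 89 \cdot 63\right)^{2} = \left(-11 + 5607\right)^{2} = 5596^{2} = 31315216$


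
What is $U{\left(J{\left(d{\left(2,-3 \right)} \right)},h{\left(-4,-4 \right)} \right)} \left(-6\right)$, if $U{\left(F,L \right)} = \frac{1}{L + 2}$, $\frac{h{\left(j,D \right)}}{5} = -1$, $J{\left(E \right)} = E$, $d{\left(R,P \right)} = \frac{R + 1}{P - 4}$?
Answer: $2$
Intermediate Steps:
$d{\left(R,P \right)} = \frac{1 + R}{-4 + P}$
$h{\left(j,D \right)} = -5$ ($h{\left(j,D \right)} = 5 \left(-1\right) = -5$)
$U{\left(F,L \right)} = \frac{1}{2 + L}$
$U{\left(J{\left(d{\left(2,-3 \right)} \right)},h{\left(-4,-4 \right)} \right)} \left(-6\right) = \frac{1}{2 - 5} \left(-6\right) = \frac{1}{-3} \left(-6\right) = \left(- \frac{1}{3}\right) \left(-6\right) = 2$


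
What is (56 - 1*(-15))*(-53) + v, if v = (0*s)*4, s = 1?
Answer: -3763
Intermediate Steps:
v = 0 (v = (0*1)*4 = 0*4 = 0)
(56 - 1*(-15))*(-53) + v = (56 - 1*(-15))*(-53) + 0 = (56 + 15)*(-53) + 0 = 71*(-53) + 0 = -3763 + 0 = -3763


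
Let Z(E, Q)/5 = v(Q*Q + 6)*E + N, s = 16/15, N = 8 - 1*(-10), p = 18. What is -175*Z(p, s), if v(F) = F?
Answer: -128170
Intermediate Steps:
N = 18 (N = 8 + 10 = 18)
s = 16/15 (s = 16*(1/15) = 16/15 ≈ 1.0667)
Z(E, Q) = 90 + 5*E*(6 + Q**2) (Z(E, Q) = 5*((Q*Q + 6)*E + 18) = 5*((Q**2 + 6)*E + 18) = 5*((6 + Q**2)*E + 18) = 5*(E*(6 + Q**2) + 18) = 5*(18 + E*(6 + Q**2)) = 90 + 5*E*(6 + Q**2))
-175*Z(p, s) = -175*(90 + 5*18*(6 + (16/15)**2)) = -175*(90 + 5*18*(6 + 256/225)) = -175*(90 + 5*18*(1606/225)) = -175*(90 + 3212/5) = -175*3662/5 = -128170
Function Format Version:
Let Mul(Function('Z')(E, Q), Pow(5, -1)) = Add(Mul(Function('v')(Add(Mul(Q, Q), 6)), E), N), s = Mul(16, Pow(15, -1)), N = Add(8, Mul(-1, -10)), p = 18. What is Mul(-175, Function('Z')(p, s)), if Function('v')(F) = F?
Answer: -128170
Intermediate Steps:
N = 18 (N = Add(8, 10) = 18)
s = Rational(16, 15) (s = Mul(16, Rational(1, 15)) = Rational(16, 15) ≈ 1.0667)
Function('Z')(E, Q) = Add(90, Mul(5, E, Add(6, Pow(Q, 2)))) (Function('Z')(E, Q) = Mul(5, Add(Mul(Add(Mul(Q, Q), 6), E), 18)) = Mul(5, Add(Mul(Add(Pow(Q, 2), 6), E), 18)) = Mul(5, Add(Mul(Add(6, Pow(Q, 2)), E), 18)) = Mul(5, Add(Mul(E, Add(6, Pow(Q, 2))), 18)) = Mul(5, Add(18, Mul(E, Add(6, Pow(Q, 2))))) = Add(90, Mul(5, E, Add(6, Pow(Q, 2)))))
Mul(-175, Function('Z')(p, s)) = Mul(-175, Add(90, Mul(5, 18, Add(6, Pow(Rational(16, 15), 2))))) = Mul(-175, Add(90, Mul(5, 18, Add(6, Rational(256, 225))))) = Mul(-175, Add(90, Mul(5, 18, Rational(1606, 225)))) = Mul(-175, Add(90, Rational(3212, 5))) = Mul(-175, Rational(3662, 5)) = -128170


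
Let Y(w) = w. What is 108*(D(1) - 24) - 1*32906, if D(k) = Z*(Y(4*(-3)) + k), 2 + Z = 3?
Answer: -36686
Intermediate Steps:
Z = 1 (Z = -2 + 3 = 1)
D(k) = -12 + k (D(k) = 1*(4*(-3) + k) = 1*(-12 + k) = -12 + k)
108*(D(1) - 24) - 1*32906 = 108*((-12 + 1) - 24) - 1*32906 = 108*(-11 - 24) - 32906 = 108*(-35) - 32906 = -3780 - 32906 = -36686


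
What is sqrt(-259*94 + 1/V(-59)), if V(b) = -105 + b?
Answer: I*sqrt(163702545)/82 ≈ 156.03*I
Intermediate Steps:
sqrt(-259*94 + 1/V(-59)) = sqrt(-259*94 + 1/(-105 - 59)) = sqrt(-24346 + 1/(-164)) = sqrt(-24346 - 1/164) = sqrt(-3992745/164) = I*sqrt(163702545)/82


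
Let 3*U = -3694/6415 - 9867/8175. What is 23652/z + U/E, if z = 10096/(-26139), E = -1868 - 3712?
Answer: -1130721048409087699/18464943377250 ≈ -61236.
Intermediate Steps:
U = -6233017/10488525 (U = (-3694/6415 - 9867/8175)/3 = (-3694*1/6415 - 9867*1/8175)/3 = (-3694/6415 - 3289/2725)/3 = (1/3)*(-6233017/3496175) = -6233017/10488525 ≈ -0.59427)
E = -5580
z = -10096/26139 (z = 10096*(-1/26139) = -10096/26139 ≈ -0.38624)
23652/z + U/E = 23652/(-10096/26139) - 6233017/10488525/(-5580) = 23652*(-26139/10096) - 6233017/10488525*(-1/5580) = -154559907/2524 + 6233017/58525969500 = -1130721048409087699/18464943377250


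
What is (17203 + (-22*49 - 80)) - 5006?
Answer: 11039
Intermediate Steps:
(17203 + (-22*49 - 80)) - 5006 = (17203 + (-1078 - 80)) - 5006 = (17203 - 1158) - 5006 = 16045 - 5006 = 11039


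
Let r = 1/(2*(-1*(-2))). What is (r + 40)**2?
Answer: 25921/16 ≈ 1620.1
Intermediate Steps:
r = 1/4 (r = 1/(2*2) = 1/4 ≈ 0.25000)
(r + 40)**2 = (1/4 + 40)**2 = (161/4)**2 = 25921/16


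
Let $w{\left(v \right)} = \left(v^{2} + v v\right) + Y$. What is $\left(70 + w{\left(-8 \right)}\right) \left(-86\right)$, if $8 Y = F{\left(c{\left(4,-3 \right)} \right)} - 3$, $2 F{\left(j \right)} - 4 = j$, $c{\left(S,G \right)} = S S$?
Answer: $- \frac{68413}{4} \approx -17103.0$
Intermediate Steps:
$c{\left(S,G \right)} = S^{2}$
$F{\left(j \right)} = 2 + \frac{j}{2}$
$Y = \frac{7}{8}$ ($Y = \frac{\left(2 + \frac{4^{2}}{2}\right) - 3}{8} = \frac{\left(2 + \frac{1}{2} \cdot 16\right) - 3}{8} = \frac{\left(2 + 8\right) - 3}{8} = \frac{10 - 3}{8} = \frac{1}{8} \cdot 7 = \frac{7}{8} \approx 0.875$)
$w{\left(v \right)} = \frac{7}{8} + 2 v^{2}$ ($w{\left(v \right)} = \left(v^{2} + v v\right) + \frac{7}{8} = \left(v^{2} + v^{2}\right) + \frac{7}{8} = 2 v^{2} + \frac{7}{8} = \frac{7}{8} + 2 v^{2}$)
$\left(70 + w{\left(-8 \right)}\right) \left(-86\right) = \left(70 + \left(\frac{7}{8} + 2 \left(-8\right)^{2}\right)\right) \left(-86\right) = \left(70 + \left(\frac{7}{8} + 2 \cdot 64\right)\right) \left(-86\right) = \left(70 + \left(\frac{7}{8} + 128\right)\right) \left(-86\right) = \left(70 + \frac{1031}{8}\right) \left(-86\right) = \frac{1591}{8} \left(-86\right) = - \frac{68413}{4}$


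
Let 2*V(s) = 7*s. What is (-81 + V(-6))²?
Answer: 10404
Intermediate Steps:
V(s) = 7*s/2 (V(s) = (7*s)/2 = 7*s/2)
(-81 + V(-6))² = (-81 + (7/2)*(-6))² = (-81 - 21)² = (-102)² = 10404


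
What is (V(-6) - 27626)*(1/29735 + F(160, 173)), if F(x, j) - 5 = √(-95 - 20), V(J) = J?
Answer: -4108215232/29735 - 27632*I*√115 ≈ -1.3816e+5 - 2.9632e+5*I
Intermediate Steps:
F(x, j) = 5 + I*√115 (F(x, j) = 5 + √(-95 - 20) = 5 + √(-115) = 5 + I*√115)
(V(-6) - 27626)*(1/29735 + F(160, 173)) = (-6 - 27626)*(1/29735 + (5 + I*√115)) = -27632*(1/29735 + (5 + I*√115)) = -27632*(148676/29735 + I*√115) = -4108215232/29735 - 27632*I*√115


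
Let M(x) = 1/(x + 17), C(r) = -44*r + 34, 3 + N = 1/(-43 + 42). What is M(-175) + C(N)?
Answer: 33179/158 ≈ 209.99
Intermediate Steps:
N = -4 (N = -3 + 1/(-43 + 42) = -3 + 1/(-1) = -3 - 1 = -4)
C(r) = 34 - 44*r
M(x) = 1/(17 + x)
M(-175) + C(N) = 1/(17 - 175) + (34 - 44*(-4)) = 1/(-158) + (34 + 176) = -1/158 + 210 = 33179/158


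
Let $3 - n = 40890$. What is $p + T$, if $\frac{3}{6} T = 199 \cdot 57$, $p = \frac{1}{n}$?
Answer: $\frac{927562481}{40887} \approx 22686.0$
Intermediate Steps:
$n = -40887$ ($n = 3 - 40890 = -40887$)
$p = - \frac{1}{40887}$ ($p = \frac{1}{-40887} = - \frac{1}{40887} \approx -2.4458 \cdot 10^{-5}$)
$T = 22686$ ($T = 2 \cdot 199 \cdot 57 = 2 \cdot 11343 = 22686$)
$p + T = - \frac{1}{40887} + 22686 = \frac{927562481}{40887}$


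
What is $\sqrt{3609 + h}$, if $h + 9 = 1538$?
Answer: $\sqrt{5138} \approx 71.68$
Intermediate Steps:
$h = 1529$ ($h = -9 + 1538 = 1529$)
$\sqrt{3609 + h} = \sqrt{3609 + 1529} = \sqrt{5138}$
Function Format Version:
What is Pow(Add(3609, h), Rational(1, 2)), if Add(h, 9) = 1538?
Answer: Pow(5138, Rational(1, 2)) ≈ 71.680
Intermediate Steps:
h = 1529 (h = Add(-9, 1538) = 1529)
Pow(Add(3609, h), Rational(1, 2)) = Pow(Add(3609, 1529), Rational(1, 2)) = Pow(5138, Rational(1, 2))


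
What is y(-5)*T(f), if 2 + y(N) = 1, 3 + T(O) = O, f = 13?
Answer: -10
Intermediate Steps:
T(O) = -3 + O
y(N) = -1 (y(N) = -2 + 1 = -1)
y(-5)*T(f) = -(-3 + 13) = -1*10 = -10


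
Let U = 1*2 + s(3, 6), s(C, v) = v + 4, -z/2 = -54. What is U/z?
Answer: ⅑ ≈ 0.11111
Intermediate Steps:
z = 108 (z = -2*(-54) = 108)
s(C, v) = 4 + v
U = 12 (U = 1*2 + (4 + 6) = 2 + 10 = 12)
U/z = 12/108 = 12*(1/108) = ⅑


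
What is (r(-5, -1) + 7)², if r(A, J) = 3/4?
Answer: 961/16 ≈ 60.063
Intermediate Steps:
r(A, J) = ¾ (r(A, J) = 3*(¼) = ¾)
(r(-5, -1) + 7)² = (¾ + 7)² = (31/4)² = 961/16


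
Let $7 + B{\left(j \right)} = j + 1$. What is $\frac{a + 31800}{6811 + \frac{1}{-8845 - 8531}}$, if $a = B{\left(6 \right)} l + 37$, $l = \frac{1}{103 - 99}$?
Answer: $\frac{553199712}{118347935} \approx 4.6743$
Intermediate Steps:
$B{\left(j \right)} = -6 + j$ ($B{\left(j \right)} = -7 + \left(j + 1\right) = -7 + \left(1 + j\right) = -6 + j$)
$l = \frac{1}{4} \approx 0.25$
$a = 37$ ($a = \left(-6 + 6\right) \frac{1}{4} + 37 = 0 \cdot \frac{1}{4} + 37 = 0 + 37 = 37$)
$\frac{a + 31800}{6811 + \frac{1}{-8845 - 8531}} = \frac{37 + 31800}{6811 + \frac{1}{-8845 - 8531}} = \frac{31837}{6811 + \frac{1}{-17376}} = \frac{31837}{6811 - \frac{1}{17376}} = \frac{31837}{\frac{118347935}{17376}} = 31837 \cdot \frac{17376}{118347935} = \frac{553199712}{118347935}$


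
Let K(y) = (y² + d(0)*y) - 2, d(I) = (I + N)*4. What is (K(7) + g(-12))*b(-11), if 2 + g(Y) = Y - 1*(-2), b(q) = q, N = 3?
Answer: -1309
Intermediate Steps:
d(I) = 12 + 4*I (d(I) = (I + 3)*4 = (3 + I)*4 = 12 + 4*I)
g(Y) = Y (g(Y) = -2 + (Y - 1*(-2)) = -2 + (Y + 2) = -2 + (2 + Y) = Y)
K(y) = -2 + y² + 12*y (K(y) = (y² + (12 + 4*0)*y) - 2 = (y² + (12 + 0)*y) - 2 = (y² + 12*y) - 2 = -2 + y² + 12*y)
(K(7) + g(-12))*b(-11) = ((-2 + 7² + 12*7) - 12)*(-11) = ((-2 + 49 + 84) - 12)*(-11) = (131 - 12)*(-11) = 119*(-11) = -1309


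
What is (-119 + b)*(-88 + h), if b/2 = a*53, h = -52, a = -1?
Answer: 31500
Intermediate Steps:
b = -106 (b = 2*(-1*53) = 2*(-53) = -106)
(-119 + b)*(-88 + h) = (-119 - 106)*(-88 - 52) = -225*(-140) = 31500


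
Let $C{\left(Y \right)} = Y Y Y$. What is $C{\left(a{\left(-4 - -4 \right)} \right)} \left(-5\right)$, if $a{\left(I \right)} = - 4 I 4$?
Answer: $0$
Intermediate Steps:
$a{\left(I \right)} = - 16 I$
$C{\left(Y \right)} = Y^{3}$ ($C{\left(Y \right)} = Y^{2} Y = Y^{3}$)
$C{\left(a{\left(-4 - -4 \right)} \right)} \left(-5\right) = \left(- 16 \left(-4 - -4\right)\right)^{3} \left(-5\right) = \left(- 16 \left(-4 + 4\right)\right)^{3} \left(-5\right) = \left(\left(-16\right) 0\right)^{3} \left(-5\right) = 0^{3} \left(-5\right) = 0 \left(-5\right) = 0$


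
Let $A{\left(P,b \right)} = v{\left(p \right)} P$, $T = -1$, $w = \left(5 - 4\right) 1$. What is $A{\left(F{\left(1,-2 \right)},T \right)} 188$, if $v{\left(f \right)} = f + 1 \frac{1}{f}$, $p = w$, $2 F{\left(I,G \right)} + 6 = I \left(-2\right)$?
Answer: $-1504$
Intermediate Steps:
$w = 1$ ($w = 1 \cdot 1 = 1$)
$F{\left(I,G \right)} = -3 - I$ ($F{\left(I,G \right)} = -3 + \frac{I \left(-2\right)}{2} = -3 + \frac{\left(-2\right) I}{2} = -3 - I$)
$p = 1$
$v{\left(f \right)} = f + \frac{1}{f}$
$A{\left(P,b \right)} = 2 P$ ($A{\left(P,b \right)} = \left(1 + 1^{-1}\right) P = \left(1 + 1\right) P = 2 P$)
$A{\left(F{\left(1,-2 \right)},T \right)} 188 = 2 \left(-3 - 1\right) 188 = 2 \left(-4\right) 188 = \left(-8\right) 188 = -1504$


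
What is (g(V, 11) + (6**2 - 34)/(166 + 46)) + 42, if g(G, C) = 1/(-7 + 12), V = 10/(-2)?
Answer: 22371/530 ≈ 42.209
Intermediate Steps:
V = -5 (V = 10*(-1/2) = -5)
g(G, C) = 1/5
(g(V, 11) + (6**2 - 34)/(166 + 46)) + 42 = (1/5 + (6**2 - 34)/(166 + 46)) + 42 = (1/5 + (36 - 34)/212) + 42 = (1/5 + 2*(1/212)) + 42 = (1/5 + 1/106) + 42 = 111/530 + 42 = 22371/530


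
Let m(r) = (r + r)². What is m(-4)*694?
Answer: 44416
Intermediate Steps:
m(r) = 4*r² (m(r) = (2*r)² = 4*r²)
m(-4)*694 = (4*(-4)²)*694 = (4*16)*694 = 64*694 = 44416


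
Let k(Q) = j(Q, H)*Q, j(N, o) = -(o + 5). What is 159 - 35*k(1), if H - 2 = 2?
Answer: 474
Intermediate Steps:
H = 4 (H = 2 + 2 = 4)
j(N, o) = -5 - o (j(N, o) = -(5 + o) = -5 - o)
k(Q) = -9*Q (k(Q) = (-5 - 1*4)*Q = (-5 - 4)*Q = -9*Q)
159 - 35*k(1) = 159 - (-315) = 159 - 35*(-9) = 159 + 315 = 474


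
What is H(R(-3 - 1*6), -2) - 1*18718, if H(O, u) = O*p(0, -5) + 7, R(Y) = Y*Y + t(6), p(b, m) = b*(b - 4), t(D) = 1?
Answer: -18711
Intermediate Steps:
p(b, m) = b*(-4 + b)
R(Y) = 1 + Y² (R(Y) = Y*Y + 1 = Y² + 1 = 1 + Y²)
H(O, u) = 7 (H(O, u) = O*(0*(-4 + 0)) + 7 = O*(0*(-4)) + 7 = O*0 + 7 = 0 + 7 = 7)
H(R(-3 - 1*6), -2) - 1*18718 = 7 - 1*18718 = 7 - 18718 = -18711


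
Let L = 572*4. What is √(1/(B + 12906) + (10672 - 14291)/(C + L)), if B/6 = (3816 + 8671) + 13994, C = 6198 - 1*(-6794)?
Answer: I*√11067376547530/6835890 ≈ 0.48666*I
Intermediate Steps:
C = 12992 (C = 6198 + 6794 = 12992)
L = 2288
B = 158886 (B = 6*((3816 + 8671) + 13994) = 6*(12487 + 13994) = 6*26481 = 158886)
√(1/(B + 12906) + (10672 - 14291)/(C + L)) = √(1/(158886 + 12906) + (10672 - 14291)/(12992 + 2288)) = √(1/171792 - 3619/15280) = √(-4857031/20507670) = I*√11067376547530/6835890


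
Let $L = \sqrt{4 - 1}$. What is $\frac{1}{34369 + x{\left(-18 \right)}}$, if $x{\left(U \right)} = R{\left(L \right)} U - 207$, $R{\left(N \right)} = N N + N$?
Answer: $\frac{8527}{290838673} + \frac{9 \sqrt{3}}{581677346} \approx 2.9345 \cdot 10^{-5}$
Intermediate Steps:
$L = \sqrt{3} \approx 1.732$
$R{\left(N \right)} = N + N^{2}$ ($R{\left(N \right)} = N^{2} + N = N + N^{2}$)
$x{\left(U \right)} = -207 + U \sqrt{3} \left(1 + \sqrt{3}\right)$ ($x{\left(U \right)} = \sqrt{3} \left(1 + \sqrt{3}\right) U - 207 = U \sqrt{3} \left(1 + \sqrt{3}\right) - 207 = -207 + U \sqrt{3} \left(1 + \sqrt{3}\right)$)
$\frac{1}{34369 + x{\left(-18 \right)}} = \frac{1}{34369 - \left(261 + 18 \sqrt{3}\right)} = \frac{1}{34108 - 18 \sqrt{3}}$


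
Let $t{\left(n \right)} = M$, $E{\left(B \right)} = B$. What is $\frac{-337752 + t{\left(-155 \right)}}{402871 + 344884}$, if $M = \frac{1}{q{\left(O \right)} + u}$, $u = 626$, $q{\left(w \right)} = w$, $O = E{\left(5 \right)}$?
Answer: $- \frac{213121511}{471833405} \approx -0.45169$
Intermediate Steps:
$O = 5$
$M = \frac{1}{631}$ ($M = \frac{1}{5 + 626} = \frac{1}{631} \approx 0.0015848$)
$t{\left(n \right)} = \frac{1}{631}$
$\frac{-337752 + t{\left(-155 \right)}}{402871 + 344884} = \frac{-337752 + \frac{1}{631}}{402871 + 344884} = - \frac{213121511}{631 \cdot 747755} = \left(- \frac{213121511}{631}\right) \frac{1}{747755} = - \frac{213121511}{471833405}$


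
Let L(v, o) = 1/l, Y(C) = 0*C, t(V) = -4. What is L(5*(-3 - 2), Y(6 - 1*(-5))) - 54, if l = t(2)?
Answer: -217/4 ≈ -54.250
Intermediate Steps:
l = -4
Y(C) = 0
L(v, o) = -1/4 (L(v, o) = 1/(-4) = -1/4)
L(5*(-3 - 2), Y(6 - 1*(-5))) - 54 = -1/4 - 54 = -217/4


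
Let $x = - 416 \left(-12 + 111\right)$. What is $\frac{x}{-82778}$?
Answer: $\frac{20592}{41389} \approx 0.49752$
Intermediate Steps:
$x = -41184$ ($x = \left(-416\right) 99 = -41184$)
$\frac{x}{-82778} = - \frac{41184}{-82778} = \left(-41184\right) \left(- \frac{1}{82778}\right) = \frac{20592}{41389}$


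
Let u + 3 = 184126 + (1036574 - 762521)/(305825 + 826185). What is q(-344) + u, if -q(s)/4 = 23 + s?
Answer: 209882852123/1132010 ≈ 1.8541e+5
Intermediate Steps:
u = 208429351283/1132010 (u = -3 + (184126 + (1036574 - 762521)/(305825 + 826185)) = -3 + (184126 + 274053/1132010) = -3 + 208432747313/1132010 = 208429351283/1132010 ≈ 1.8412e+5)
q(s) = -92 - 4*s (q(s) = -4*(23 + s) = -92 - 4*s)
q(-344) + u = (-92 - 4*(-344)) + 208429351283/1132010 = (-92 + 1376) + 208429351283/1132010 = 1284 + 208429351283/1132010 = 209882852123/1132010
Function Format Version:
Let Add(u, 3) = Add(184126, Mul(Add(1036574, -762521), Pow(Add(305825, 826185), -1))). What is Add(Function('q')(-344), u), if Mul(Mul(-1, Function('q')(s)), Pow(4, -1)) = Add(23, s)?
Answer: Rational(209882852123, 1132010) ≈ 1.8541e+5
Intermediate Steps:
u = Rational(208429351283, 1132010) (u = Add(-3, Add(184126, Mul(Add(1036574, -762521), Pow(Add(305825, 826185), -1)))) = Add(-3, Add(184126, Mul(274053, Pow(1132010, -1)))) = Add(-3, Add(184126, Mul(274053, Rational(1, 1132010)))) = Add(-3, Add(184126, Rational(274053, 1132010))) = Add(-3, Rational(208432747313, 1132010)) = Rational(208429351283, 1132010) ≈ 1.8412e+5)
Function('q')(s) = Add(-92, Mul(-4, s)) (Function('q')(s) = Mul(-4, Add(23, s)) = Add(-92, Mul(-4, s)))
Add(Function('q')(-344), u) = Add(Add(-92, Mul(-4, -344)), Rational(208429351283, 1132010)) = Add(Add(-92, 1376), Rational(208429351283, 1132010)) = Add(1284, Rational(208429351283, 1132010)) = Rational(209882852123, 1132010)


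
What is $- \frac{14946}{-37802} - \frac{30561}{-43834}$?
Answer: $\frac{905204943}{828506434} \approx 1.0926$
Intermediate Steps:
$- \frac{14946}{-37802} - \frac{30561}{-43834} = \left(-14946\right) \left(- \frac{1}{37802}\right) - - \frac{30561}{43834} = \frac{7473}{18901} + \frac{30561}{43834} = \frac{905204943}{828506434}$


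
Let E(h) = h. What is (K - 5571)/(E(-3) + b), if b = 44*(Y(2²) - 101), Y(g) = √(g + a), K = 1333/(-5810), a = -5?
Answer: 11072634217/8839130650 + 54778042*I/4419565325 ≈ 1.2527 + 0.012394*I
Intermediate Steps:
K = -1333/5810 (K = 1333*(-1/5810) = -1333/5810 ≈ -0.22943)
Y(g) = √(-5 + g) (Y(g) = √(g - 5) = √(-5 + g))
b = -4444 + 44*I (b = 44*(√(-5 + 2²) - 101) = 44*(√(-5 + 4) - 101) = 44*(√(-1) - 101) = 44*(I - 101) = 44*(-101 + I) = -4444 + 44*I ≈ -4444.0 + 44.0*I)
(K - 5571)/(E(-3) + b) = (-1333/5810 - 5571)/(-3 + (-4444 + 44*I)) = -32368843*(-4447 - 44*I)/19777745/5810 = -2489911*(-4447 - 44*I)/8839130650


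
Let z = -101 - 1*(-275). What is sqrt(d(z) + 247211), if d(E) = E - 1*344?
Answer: 3*sqrt(27449) ≈ 497.03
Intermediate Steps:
z = 174 (z = -101 + 275 = 174)
d(E) = -344 + E (d(E) = E - 344 = -344 + E)
sqrt(d(z) + 247211) = sqrt((-344 + 174) + 247211) = sqrt(-170 + 247211) = sqrt(247041) = 3*sqrt(27449)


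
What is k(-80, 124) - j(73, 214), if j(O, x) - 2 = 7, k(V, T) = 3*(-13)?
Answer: -48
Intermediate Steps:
k(V, T) = -39
j(O, x) = 9 (j(O, x) = 2 + 7 = 9)
k(-80, 124) - j(73, 214) = -39 - 1*9 = -39 - 9 = -48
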